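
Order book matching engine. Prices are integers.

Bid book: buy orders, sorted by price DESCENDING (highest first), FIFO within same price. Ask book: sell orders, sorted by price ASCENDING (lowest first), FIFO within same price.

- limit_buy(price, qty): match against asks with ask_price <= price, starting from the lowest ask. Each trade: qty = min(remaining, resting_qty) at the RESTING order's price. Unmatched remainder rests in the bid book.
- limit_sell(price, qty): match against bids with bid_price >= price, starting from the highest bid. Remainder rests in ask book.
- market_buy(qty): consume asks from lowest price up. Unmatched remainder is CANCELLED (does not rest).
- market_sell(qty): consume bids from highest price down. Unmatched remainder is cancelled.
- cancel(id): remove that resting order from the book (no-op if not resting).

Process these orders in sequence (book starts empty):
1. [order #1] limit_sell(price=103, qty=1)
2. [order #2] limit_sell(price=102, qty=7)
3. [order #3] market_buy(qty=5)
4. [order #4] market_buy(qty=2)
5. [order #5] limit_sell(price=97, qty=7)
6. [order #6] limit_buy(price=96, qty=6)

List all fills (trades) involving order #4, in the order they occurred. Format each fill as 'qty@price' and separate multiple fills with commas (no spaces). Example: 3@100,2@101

After op 1 [order #1] limit_sell(price=103, qty=1): fills=none; bids=[-] asks=[#1:1@103]
After op 2 [order #2] limit_sell(price=102, qty=7): fills=none; bids=[-] asks=[#2:7@102 #1:1@103]
After op 3 [order #3] market_buy(qty=5): fills=#3x#2:5@102; bids=[-] asks=[#2:2@102 #1:1@103]
After op 4 [order #4] market_buy(qty=2): fills=#4x#2:2@102; bids=[-] asks=[#1:1@103]
After op 5 [order #5] limit_sell(price=97, qty=7): fills=none; bids=[-] asks=[#5:7@97 #1:1@103]
After op 6 [order #6] limit_buy(price=96, qty=6): fills=none; bids=[#6:6@96] asks=[#5:7@97 #1:1@103]

Answer: 2@102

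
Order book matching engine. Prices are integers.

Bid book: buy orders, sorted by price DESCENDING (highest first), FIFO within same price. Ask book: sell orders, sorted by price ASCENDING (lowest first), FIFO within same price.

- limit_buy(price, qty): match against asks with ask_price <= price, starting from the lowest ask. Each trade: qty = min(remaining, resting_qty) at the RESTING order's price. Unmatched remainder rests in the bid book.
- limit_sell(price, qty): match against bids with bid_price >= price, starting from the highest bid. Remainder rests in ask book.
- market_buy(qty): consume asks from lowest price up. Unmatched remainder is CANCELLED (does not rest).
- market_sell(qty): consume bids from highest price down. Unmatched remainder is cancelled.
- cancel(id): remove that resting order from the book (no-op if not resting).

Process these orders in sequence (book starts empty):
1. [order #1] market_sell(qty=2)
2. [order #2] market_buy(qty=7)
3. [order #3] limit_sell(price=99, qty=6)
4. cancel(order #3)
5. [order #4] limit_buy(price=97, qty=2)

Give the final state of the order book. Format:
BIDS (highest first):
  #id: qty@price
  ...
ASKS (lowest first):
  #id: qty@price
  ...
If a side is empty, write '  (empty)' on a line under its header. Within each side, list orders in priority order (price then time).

After op 1 [order #1] market_sell(qty=2): fills=none; bids=[-] asks=[-]
After op 2 [order #2] market_buy(qty=7): fills=none; bids=[-] asks=[-]
After op 3 [order #3] limit_sell(price=99, qty=6): fills=none; bids=[-] asks=[#3:6@99]
After op 4 cancel(order #3): fills=none; bids=[-] asks=[-]
After op 5 [order #4] limit_buy(price=97, qty=2): fills=none; bids=[#4:2@97] asks=[-]

Answer: BIDS (highest first):
  #4: 2@97
ASKS (lowest first):
  (empty)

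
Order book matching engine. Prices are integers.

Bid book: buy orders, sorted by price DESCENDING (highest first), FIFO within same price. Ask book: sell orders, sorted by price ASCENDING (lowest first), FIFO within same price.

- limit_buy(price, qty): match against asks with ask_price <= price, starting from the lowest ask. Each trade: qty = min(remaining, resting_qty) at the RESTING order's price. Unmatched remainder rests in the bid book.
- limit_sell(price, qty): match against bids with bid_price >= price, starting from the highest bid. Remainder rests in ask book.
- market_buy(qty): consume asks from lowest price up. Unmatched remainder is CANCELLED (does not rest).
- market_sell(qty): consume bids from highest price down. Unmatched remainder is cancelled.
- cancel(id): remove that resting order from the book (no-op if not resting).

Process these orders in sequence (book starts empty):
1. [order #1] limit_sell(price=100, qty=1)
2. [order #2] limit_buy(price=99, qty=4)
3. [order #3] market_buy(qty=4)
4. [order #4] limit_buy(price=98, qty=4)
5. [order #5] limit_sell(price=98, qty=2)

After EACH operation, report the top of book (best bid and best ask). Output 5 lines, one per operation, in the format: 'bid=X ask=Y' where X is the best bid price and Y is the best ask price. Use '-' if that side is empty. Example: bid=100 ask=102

Answer: bid=- ask=100
bid=99 ask=100
bid=99 ask=-
bid=99 ask=-
bid=99 ask=-

Derivation:
After op 1 [order #1] limit_sell(price=100, qty=1): fills=none; bids=[-] asks=[#1:1@100]
After op 2 [order #2] limit_buy(price=99, qty=4): fills=none; bids=[#2:4@99] asks=[#1:1@100]
After op 3 [order #3] market_buy(qty=4): fills=#3x#1:1@100; bids=[#2:4@99] asks=[-]
After op 4 [order #4] limit_buy(price=98, qty=4): fills=none; bids=[#2:4@99 #4:4@98] asks=[-]
After op 5 [order #5] limit_sell(price=98, qty=2): fills=#2x#5:2@99; bids=[#2:2@99 #4:4@98] asks=[-]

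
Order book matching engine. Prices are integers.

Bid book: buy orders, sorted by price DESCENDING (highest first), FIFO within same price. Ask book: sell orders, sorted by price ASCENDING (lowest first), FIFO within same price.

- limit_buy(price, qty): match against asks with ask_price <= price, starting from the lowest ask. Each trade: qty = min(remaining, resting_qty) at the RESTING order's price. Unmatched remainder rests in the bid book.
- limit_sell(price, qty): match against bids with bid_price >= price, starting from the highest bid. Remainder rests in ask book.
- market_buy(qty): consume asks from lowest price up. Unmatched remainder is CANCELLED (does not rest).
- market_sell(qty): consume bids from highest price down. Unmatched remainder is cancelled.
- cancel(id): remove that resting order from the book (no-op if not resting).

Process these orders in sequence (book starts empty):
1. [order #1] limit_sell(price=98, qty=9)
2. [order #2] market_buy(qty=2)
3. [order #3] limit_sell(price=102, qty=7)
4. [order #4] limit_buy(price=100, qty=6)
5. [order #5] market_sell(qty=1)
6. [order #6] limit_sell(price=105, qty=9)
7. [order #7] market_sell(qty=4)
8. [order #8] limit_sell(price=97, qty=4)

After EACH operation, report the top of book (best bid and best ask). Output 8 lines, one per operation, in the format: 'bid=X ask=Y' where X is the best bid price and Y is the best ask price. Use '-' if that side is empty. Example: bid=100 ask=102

After op 1 [order #1] limit_sell(price=98, qty=9): fills=none; bids=[-] asks=[#1:9@98]
After op 2 [order #2] market_buy(qty=2): fills=#2x#1:2@98; bids=[-] asks=[#1:7@98]
After op 3 [order #3] limit_sell(price=102, qty=7): fills=none; bids=[-] asks=[#1:7@98 #3:7@102]
After op 4 [order #4] limit_buy(price=100, qty=6): fills=#4x#1:6@98; bids=[-] asks=[#1:1@98 #3:7@102]
After op 5 [order #5] market_sell(qty=1): fills=none; bids=[-] asks=[#1:1@98 #3:7@102]
After op 6 [order #6] limit_sell(price=105, qty=9): fills=none; bids=[-] asks=[#1:1@98 #3:7@102 #6:9@105]
After op 7 [order #7] market_sell(qty=4): fills=none; bids=[-] asks=[#1:1@98 #3:7@102 #6:9@105]
After op 8 [order #8] limit_sell(price=97, qty=4): fills=none; bids=[-] asks=[#8:4@97 #1:1@98 #3:7@102 #6:9@105]

Answer: bid=- ask=98
bid=- ask=98
bid=- ask=98
bid=- ask=98
bid=- ask=98
bid=- ask=98
bid=- ask=98
bid=- ask=97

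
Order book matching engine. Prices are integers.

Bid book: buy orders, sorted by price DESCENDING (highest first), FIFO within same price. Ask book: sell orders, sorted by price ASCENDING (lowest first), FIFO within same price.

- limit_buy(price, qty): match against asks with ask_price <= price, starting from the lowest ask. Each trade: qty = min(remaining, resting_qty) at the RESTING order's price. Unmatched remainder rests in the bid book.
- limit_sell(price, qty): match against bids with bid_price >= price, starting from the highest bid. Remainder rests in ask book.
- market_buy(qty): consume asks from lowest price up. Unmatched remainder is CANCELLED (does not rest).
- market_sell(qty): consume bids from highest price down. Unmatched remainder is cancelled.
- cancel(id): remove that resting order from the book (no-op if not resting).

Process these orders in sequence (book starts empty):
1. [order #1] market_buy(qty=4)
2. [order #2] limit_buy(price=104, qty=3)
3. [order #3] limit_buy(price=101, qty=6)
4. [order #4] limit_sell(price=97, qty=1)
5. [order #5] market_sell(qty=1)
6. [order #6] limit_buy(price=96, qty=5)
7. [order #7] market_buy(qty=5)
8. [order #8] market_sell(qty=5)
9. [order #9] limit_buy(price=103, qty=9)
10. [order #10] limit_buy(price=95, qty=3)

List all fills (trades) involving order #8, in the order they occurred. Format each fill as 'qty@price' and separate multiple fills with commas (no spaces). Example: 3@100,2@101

After op 1 [order #1] market_buy(qty=4): fills=none; bids=[-] asks=[-]
After op 2 [order #2] limit_buy(price=104, qty=3): fills=none; bids=[#2:3@104] asks=[-]
After op 3 [order #3] limit_buy(price=101, qty=6): fills=none; bids=[#2:3@104 #3:6@101] asks=[-]
After op 4 [order #4] limit_sell(price=97, qty=1): fills=#2x#4:1@104; bids=[#2:2@104 #3:6@101] asks=[-]
After op 5 [order #5] market_sell(qty=1): fills=#2x#5:1@104; bids=[#2:1@104 #3:6@101] asks=[-]
After op 6 [order #6] limit_buy(price=96, qty=5): fills=none; bids=[#2:1@104 #3:6@101 #6:5@96] asks=[-]
After op 7 [order #7] market_buy(qty=5): fills=none; bids=[#2:1@104 #3:6@101 #6:5@96] asks=[-]
After op 8 [order #8] market_sell(qty=5): fills=#2x#8:1@104 #3x#8:4@101; bids=[#3:2@101 #6:5@96] asks=[-]
After op 9 [order #9] limit_buy(price=103, qty=9): fills=none; bids=[#9:9@103 #3:2@101 #6:5@96] asks=[-]
After op 10 [order #10] limit_buy(price=95, qty=3): fills=none; bids=[#9:9@103 #3:2@101 #6:5@96 #10:3@95] asks=[-]

Answer: 1@104,4@101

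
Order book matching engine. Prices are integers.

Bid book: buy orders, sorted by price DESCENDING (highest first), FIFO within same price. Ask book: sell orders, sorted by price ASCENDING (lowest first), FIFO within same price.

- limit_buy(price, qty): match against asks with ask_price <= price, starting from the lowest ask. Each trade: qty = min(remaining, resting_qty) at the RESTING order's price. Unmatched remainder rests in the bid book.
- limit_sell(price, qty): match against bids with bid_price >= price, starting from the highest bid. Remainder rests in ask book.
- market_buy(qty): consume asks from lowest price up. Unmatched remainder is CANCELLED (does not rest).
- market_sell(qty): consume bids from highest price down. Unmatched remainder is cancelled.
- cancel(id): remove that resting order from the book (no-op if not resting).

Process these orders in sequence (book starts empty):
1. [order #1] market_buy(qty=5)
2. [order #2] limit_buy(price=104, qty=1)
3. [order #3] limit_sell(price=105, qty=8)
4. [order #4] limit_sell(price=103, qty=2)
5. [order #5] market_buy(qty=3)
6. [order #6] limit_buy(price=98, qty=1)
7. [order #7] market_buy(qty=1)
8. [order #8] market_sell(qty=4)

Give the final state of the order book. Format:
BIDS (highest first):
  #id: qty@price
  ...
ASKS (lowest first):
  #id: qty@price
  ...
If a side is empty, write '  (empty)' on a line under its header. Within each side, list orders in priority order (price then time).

Answer: BIDS (highest first):
  (empty)
ASKS (lowest first):
  #3: 5@105

Derivation:
After op 1 [order #1] market_buy(qty=5): fills=none; bids=[-] asks=[-]
After op 2 [order #2] limit_buy(price=104, qty=1): fills=none; bids=[#2:1@104] asks=[-]
After op 3 [order #3] limit_sell(price=105, qty=8): fills=none; bids=[#2:1@104] asks=[#3:8@105]
After op 4 [order #4] limit_sell(price=103, qty=2): fills=#2x#4:1@104; bids=[-] asks=[#4:1@103 #3:8@105]
After op 5 [order #5] market_buy(qty=3): fills=#5x#4:1@103 #5x#3:2@105; bids=[-] asks=[#3:6@105]
After op 6 [order #6] limit_buy(price=98, qty=1): fills=none; bids=[#6:1@98] asks=[#3:6@105]
After op 7 [order #7] market_buy(qty=1): fills=#7x#3:1@105; bids=[#6:1@98] asks=[#3:5@105]
After op 8 [order #8] market_sell(qty=4): fills=#6x#8:1@98; bids=[-] asks=[#3:5@105]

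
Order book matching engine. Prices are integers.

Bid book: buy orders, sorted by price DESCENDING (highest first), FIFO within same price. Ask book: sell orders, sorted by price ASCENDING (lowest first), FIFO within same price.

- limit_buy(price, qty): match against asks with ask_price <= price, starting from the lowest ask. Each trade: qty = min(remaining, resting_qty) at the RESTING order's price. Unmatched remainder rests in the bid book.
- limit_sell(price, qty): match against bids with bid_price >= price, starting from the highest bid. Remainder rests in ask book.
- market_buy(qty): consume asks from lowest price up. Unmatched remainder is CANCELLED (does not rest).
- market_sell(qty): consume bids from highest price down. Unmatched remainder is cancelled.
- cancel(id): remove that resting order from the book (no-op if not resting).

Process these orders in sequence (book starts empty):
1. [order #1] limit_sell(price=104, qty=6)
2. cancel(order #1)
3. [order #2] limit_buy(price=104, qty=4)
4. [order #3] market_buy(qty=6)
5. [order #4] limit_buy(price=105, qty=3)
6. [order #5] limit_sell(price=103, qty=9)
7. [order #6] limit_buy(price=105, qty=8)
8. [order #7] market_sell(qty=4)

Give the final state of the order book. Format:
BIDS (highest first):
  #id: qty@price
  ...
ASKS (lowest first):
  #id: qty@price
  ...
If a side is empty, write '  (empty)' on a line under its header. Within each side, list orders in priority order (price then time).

Answer: BIDS (highest first):
  #6: 2@105
ASKS (lowest first):
  (empty)

Derivation:
After op 1 [order #1] limit_sell(price=104, qty=6): fills=none; bids=[-] asks=[#1:6@104]
After op 2 cancel(order #1): fills=none; bids=[-] asks=[-]
After op 3 [order #2] limit_buy(price=104, qty=4): fills=none; bids=[#2:4@104] asks=[-]
After op 4 [order #3] market_buy(qty=6): fills=none; bids=[#2:4@104] asks=[-]
After op 5 [order #4] limit_buy(price=105, qty=3): fills=none; bids=[#4:3@105 #2:4@104] asks=[-]
After op 6 [order #5] limit_sell(price=103, qty=9): fills=#4x#5:3@105 #2x#5:4@104; bids=[-] asks=[#5:2@103]
After op 7 [order #6] limit_buy(price=105, qty=8): fills=#6x#5:2@103; bids=[#6:6@105] asks=[-]
After op 8 [order #7] market_sell(qty=4): fills=#6x#7:4@105; bids=[#6:2@105] asks=[-]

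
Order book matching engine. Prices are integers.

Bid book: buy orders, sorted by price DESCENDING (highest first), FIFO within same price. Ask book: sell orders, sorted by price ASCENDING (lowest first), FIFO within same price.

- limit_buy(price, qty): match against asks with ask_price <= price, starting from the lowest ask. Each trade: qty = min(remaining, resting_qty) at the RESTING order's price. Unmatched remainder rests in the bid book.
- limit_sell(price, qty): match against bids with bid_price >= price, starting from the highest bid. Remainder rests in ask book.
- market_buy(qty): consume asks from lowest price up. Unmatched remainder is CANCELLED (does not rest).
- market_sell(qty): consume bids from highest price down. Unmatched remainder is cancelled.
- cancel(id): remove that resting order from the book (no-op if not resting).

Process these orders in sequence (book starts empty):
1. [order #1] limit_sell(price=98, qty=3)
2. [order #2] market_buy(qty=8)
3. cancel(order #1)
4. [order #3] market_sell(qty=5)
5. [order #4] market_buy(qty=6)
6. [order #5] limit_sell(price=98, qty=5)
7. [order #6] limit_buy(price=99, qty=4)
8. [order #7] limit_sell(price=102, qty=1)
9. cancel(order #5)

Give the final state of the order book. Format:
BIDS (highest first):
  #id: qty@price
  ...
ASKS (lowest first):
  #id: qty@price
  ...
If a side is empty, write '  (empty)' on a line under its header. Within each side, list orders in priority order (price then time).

After op 1 [order #1] limit_sell(price=98, qty=3): fills=none; bids=[-] asks=[#1:3@98]
After op 2 [order #2] market_buy(qty=8): fills=#2x#1:3@98; bids=[-] asks=[-]
After op 3 cancel(order #1): fills=none; bids=[-] asks=[-]
After op 4 [order #3] market_sell(qty=5): fills=none; bids=[-] asks=[-]
After op 5 [order #4] market_buy(qty=6): fills=none; bids=[-] asks=[-]
After op 6 [order #5] limit_sell(price=98, qty=5): fills=none; bids=[-] asks=[#5:5@98]
After op 7 [order #6] limit_buy(price=99, qty=4): fills=#6x#5:4@98; bids=[-] asks=[#5:1@98]
After op 8 [order #7] limit_sell(price=102, qty=1): fills=none; bids=[-] asks=[#5:1@98 #7:1@102]
After op 9 cancel(order #5): fills=none; bids=[-] asks=[#7:1@102]

Answer: BIDS (highest first):
  (empty)
ASKS (lowest first):
  #7: 1@102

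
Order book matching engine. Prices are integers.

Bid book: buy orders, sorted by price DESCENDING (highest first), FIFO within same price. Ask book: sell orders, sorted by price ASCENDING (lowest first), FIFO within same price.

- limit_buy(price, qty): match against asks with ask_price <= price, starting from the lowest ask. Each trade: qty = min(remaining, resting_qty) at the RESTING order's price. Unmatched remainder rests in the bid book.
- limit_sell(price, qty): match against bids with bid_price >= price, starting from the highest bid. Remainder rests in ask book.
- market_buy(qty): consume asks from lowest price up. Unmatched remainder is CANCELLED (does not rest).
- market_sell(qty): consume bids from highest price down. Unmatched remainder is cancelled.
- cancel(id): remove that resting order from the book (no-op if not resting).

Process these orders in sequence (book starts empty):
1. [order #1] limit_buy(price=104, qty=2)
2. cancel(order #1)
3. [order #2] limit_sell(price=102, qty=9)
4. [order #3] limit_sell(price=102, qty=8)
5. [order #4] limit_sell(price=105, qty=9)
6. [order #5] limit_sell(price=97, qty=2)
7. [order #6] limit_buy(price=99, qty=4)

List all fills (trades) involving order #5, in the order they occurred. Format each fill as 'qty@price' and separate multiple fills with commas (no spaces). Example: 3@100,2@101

After op 1 [order #1] limit_buy(price=104, qty=2): fills=none; bids=[#1:2@104] asks=[-]
After op 2 cancel(order #1): fills=none; bids=[-] asks=[-]
After op 3 [order #2] limit_sell(price=102, qty=9): fills=none; bids=[-] asks=[#2:9@102]
After op 4 [order #3] limit_sell(price=102, qty=8): fills=none; bids=[-] asks=[#2:9@102 #3:8@102]
After op 5 [order #4] limit_sell(price=105, qty=9): fills=none; bids=[-] asks=[#2:9@102 #3:8@102 #4:9@105]
After op 6 [order #5] limit_sell(price=97, qty=2): fills=none; bids=[-] asks=[#5:2@97 #2:9@102 #3:8@102 #4:9@105]
After op 7 [order #6] limit_buy(price=99, qty=4): fills=#6x#5:2@97; bids=[#6:2@99] asks=[#2:9@102 #3:8@102 #4:9@105]

Answer: 2@97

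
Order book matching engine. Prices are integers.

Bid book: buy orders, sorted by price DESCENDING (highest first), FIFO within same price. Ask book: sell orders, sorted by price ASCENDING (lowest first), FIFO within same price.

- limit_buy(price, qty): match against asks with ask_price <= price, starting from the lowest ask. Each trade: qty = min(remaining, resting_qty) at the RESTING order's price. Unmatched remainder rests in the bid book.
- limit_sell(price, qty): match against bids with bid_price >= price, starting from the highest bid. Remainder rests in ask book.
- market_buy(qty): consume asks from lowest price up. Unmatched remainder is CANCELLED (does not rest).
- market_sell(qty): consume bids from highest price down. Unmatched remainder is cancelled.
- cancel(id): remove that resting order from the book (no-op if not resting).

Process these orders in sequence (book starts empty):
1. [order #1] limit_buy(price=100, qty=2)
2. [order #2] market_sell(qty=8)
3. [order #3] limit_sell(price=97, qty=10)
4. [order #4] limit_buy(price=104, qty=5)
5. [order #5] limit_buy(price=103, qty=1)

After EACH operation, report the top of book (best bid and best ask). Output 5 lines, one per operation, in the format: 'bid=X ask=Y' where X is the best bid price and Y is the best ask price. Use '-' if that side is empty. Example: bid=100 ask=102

Answer: bid=100 ask=-
bid=- ask=-
bid=- ask=97
bid=- ask=97
bid=- ask=97

Derivation:
After op 1 [order #1] limit_buy(price=100, qty=2): fills=none; bids=[#1:2@100] asks=[-]
After op 2 [order #2] market_sell(qty=8): fills=#1x#2:2@100; bids=[-] asks=[-]
After op 3 [order #3] limit_sell(price=97, qty=10): fills=none; bids=[-] asks=[#3:10@97]
After op 4 [order #4] limit_buy(price=104, qty=5): fills=#4x#3:5@97; bids=[-] asks=[#3:5@97]
After op 5 [order #5] limit_buy(price=103, qty=1): fills=#5x#3:1@97; bids=[-] asks=[#3:4@97]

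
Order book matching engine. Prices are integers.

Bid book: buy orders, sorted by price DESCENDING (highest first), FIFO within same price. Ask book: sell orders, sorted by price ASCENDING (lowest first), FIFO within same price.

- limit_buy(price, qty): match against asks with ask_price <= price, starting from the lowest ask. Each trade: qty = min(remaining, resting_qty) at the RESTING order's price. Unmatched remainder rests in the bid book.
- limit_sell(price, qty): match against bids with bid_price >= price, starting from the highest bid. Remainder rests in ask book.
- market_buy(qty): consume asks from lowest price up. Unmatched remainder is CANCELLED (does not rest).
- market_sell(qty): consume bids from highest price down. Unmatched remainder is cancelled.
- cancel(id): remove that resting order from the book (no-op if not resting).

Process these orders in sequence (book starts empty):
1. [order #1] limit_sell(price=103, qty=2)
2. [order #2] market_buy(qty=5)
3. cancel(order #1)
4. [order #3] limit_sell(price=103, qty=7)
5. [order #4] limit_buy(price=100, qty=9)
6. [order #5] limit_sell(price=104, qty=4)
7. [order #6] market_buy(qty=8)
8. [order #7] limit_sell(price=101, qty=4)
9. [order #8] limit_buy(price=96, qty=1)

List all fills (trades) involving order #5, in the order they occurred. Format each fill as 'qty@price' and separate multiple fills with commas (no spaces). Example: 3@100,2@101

After op 1 [order #1] limit_sell(price=103, qty=2): fills=none; bids=[-] asks=[#1:2@103]
After op 2 [order #2] market_buy(qty=5): fills=#2x#1:2@103; bids=[-] asks=[-]
After op 3 cancel(order #1): fills=none; bids=[-] asks=[-]
After op 4 [order #3] limit_sell(price=103, qty=7): fills=none; bids=[-] asks=[#3:7@103]
After op 5 [order #4] limit_buy(price=100, qty=9): fills=none; bids=[#4:9@100] asks=[#3:7@103]
After op 6 [order #5] limit_sell(price=104, qty=4): fills=none; bids=[#4:9@100] asks=[#3:7@103 #5:4@104]
After op 7 [order #6] market_buy(qty=8): fills=#6x#3:7@103 #6x#5:1@104; bids=[#4:9@100] asks=[#5:3@104]
After op 8 [order #7] limit_sell(price=101, qty=4): fills=none; bids=[#4:9@100] asks=[#7:4@101 #5:3@104]
After op 9 [order #8] limit_buy(price=96, qty=1): fills=none; bids=[#4:9@100 #8:1@96] asks=[#7:4@101 #5:3@104]

Answer: 1@104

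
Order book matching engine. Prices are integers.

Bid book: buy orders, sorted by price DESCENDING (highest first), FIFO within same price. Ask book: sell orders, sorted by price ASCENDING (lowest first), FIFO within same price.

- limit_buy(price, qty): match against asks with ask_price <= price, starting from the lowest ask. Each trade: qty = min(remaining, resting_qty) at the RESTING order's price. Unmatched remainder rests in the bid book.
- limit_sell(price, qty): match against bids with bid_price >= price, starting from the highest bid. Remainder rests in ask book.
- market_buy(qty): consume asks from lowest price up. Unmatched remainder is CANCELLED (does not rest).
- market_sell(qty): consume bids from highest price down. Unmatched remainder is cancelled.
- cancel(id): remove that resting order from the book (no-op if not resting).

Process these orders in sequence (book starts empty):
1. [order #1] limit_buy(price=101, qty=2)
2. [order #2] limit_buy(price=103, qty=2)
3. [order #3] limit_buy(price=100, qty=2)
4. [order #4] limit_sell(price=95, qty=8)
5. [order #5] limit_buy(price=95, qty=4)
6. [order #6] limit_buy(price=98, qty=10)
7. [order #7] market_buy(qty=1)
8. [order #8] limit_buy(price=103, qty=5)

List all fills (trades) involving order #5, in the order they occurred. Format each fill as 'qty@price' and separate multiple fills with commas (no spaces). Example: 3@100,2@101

After op 1 [order #1] limit_buy(price=101, qty=2): fills=none; bids=[#1:2@101] asks=[-]
After op 2 [order #2] limit_buy(price=103, qty=2): fills=none; bids=[#2:2@103 #1:2@101] asks=[-]
After op 3 [order #3] limit_buy(price=100, qty=2): fills=none; bids=[#2:2@103 #1:2@101 #3:2@100] asks=[-]
After op 4 [order #4] limit_sell(price=95, qty=8): fills=#2x#4:2@103 #1x#4:2@101 #3x#4:2@100; bids=[-] asks=[#4:2@95]
After op 5 [order #5] limit_buy(price=95, qty=4): fills=#5x#4:2@95; bids=[#5:2@95] asks=[-]
After op 6 [order #6] limit_buy(price=98, qty=10): fills=none; bids=[#6:10@98 #5:2@95] asks=[-]
After op 7 [order #7] market_buy(qty=1): fills=none; bids=[#6:10@98 #5:2@95] asks=[-]
After op 8 [order #8] limit_buy(price=103, qty=5): fills=none; bids=[#8:5@103 #6:10@98 #5:2@95] asks=[-]

Answer: 2@95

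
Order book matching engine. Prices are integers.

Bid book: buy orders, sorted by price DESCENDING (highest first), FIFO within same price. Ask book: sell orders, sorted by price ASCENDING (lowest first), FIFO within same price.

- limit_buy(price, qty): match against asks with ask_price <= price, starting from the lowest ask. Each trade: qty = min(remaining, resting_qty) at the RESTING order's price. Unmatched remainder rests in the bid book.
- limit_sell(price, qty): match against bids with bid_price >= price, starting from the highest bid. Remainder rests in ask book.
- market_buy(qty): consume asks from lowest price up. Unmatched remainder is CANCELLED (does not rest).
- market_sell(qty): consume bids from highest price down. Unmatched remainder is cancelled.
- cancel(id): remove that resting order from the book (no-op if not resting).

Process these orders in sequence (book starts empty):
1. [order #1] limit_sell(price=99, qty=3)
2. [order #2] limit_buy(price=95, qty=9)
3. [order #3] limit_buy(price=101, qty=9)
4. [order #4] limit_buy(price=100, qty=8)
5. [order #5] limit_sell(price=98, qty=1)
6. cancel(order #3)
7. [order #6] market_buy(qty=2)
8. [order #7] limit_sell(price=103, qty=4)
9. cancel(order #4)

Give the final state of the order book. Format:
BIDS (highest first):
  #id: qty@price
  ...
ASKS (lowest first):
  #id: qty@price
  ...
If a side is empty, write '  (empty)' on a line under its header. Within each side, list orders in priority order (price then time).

Answer: BIDS (highest first):
  #2: 9@95
ASKS (lowest first):
  #7: 4@103

Derivation:
After op 1 [order #1] limit_sell(price=99, qty=3): fills=none; bids=[-] asks=[#1:3@99]
After op 2 [order #2] limit_buy(price=95, qty=9): fills=none; bids=[#2:9@95] asks=[#1:3@99]
After op 3 [order #3] limit_buy(price=101, qty=9): fills=#3x#1:3@99; bids=[#3:6@101 #2:9@95] asks=[-]
After op 4 [order #4] limit_buy(price=100, qty=8): fills=none; bids=[#3:6@101 #4:8@100 #2:9@95] asks=[-]
After op 5 [order #5] limit_sell(price=98, qty=1): fills=#3x#5:1@101; bids=[#3:5@101 #4:8@100 #2:9@95] asks=[-]
After op 6 cancel(order #3): fills=none; bids=[#4:8@100 #2:9@95] asks=[-]
After op 7 [order #6] market_buy(qty=2): fills=none; bids=[#4:8@100 #2:9@95] asks=[-]
After op 8 [order #7] limit_sell(price=103, qty=4): fills=none; bids=[#4:8@100 #2:9@95] asks=[#7:4@103]
After op 9 cancel(order #4): fills=none; bids=[#2:9@95] asks=[#7:4@103]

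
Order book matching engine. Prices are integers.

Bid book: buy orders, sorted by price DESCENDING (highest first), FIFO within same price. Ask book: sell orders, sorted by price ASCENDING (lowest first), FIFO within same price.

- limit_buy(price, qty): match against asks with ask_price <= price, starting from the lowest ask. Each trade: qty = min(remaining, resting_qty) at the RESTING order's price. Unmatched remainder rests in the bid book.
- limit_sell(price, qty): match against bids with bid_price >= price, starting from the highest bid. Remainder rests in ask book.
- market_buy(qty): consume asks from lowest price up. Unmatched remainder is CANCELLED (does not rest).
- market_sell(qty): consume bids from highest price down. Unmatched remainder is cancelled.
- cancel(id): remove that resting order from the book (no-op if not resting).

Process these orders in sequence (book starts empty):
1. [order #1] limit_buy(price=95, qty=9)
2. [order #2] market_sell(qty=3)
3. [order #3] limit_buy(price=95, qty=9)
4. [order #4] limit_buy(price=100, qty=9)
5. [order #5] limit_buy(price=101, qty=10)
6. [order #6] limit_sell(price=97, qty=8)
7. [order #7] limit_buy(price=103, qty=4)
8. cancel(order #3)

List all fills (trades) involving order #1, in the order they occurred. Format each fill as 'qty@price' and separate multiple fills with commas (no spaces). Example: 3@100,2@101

Answer: 3@95

Derivation:
After op 1 [order #1] limit_buy(price=95, qty=9): fills=none; bids=[#1:9@95] asks=[-]
After op 2 [order #2] market_sell(qty=3): fills=#1x#2:3@95; bids=[#1:6@95] asks=[-]
After op 3 [order #3] limit_buy(price=95, qty=9): fills=none; bids=[#1:6@95 #3:9@95] asks=[-]
After op 4 [order #4] limit_buy(price=100, qty=9): fills=none; bids=[#4:9@100 #1:6@95 #3:9@95] asks=[-]
After op 5 [order #5] limit_buy(price=101, qty=10): fills=none; bids=[#5:10@101 #4:9@100 #1:6@95 #3:9@95] asks=[-]
After op 6 [order #6] limit_sell(price=97, qty=8): fills=#5x#6:8@101; bids=[#5:2@101 #4:9@100 #1:6@95 #3:9@95] asks=[-]
After op 7 [order #7] limit_buy(price=103, qty=4): fills=none; bids=[#7:4@103 #5:2@101 #4:9@100 #1:6@95 #3:9@95] asks=[-]
After op 8 cancel(order #3): fills=none; bids=[#7:4@103 #5:2@101 #4:9@100 #1:6@95] asks=[-]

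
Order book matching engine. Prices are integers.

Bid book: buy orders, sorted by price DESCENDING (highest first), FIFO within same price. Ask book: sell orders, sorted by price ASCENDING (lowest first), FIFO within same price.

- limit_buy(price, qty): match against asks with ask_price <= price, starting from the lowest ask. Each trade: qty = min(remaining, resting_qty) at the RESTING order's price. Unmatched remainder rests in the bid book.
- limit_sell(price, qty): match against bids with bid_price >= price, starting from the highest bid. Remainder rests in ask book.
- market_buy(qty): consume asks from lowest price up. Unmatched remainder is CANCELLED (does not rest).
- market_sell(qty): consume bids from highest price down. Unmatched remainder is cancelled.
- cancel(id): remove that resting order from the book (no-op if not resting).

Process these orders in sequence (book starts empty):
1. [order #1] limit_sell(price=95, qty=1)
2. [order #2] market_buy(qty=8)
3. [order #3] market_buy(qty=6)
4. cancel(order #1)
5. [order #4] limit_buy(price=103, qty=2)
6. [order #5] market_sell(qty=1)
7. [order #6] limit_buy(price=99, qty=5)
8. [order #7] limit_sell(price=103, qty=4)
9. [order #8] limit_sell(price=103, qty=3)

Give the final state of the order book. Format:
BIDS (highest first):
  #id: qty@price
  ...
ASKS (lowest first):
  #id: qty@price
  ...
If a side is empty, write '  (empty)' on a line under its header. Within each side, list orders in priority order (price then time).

After op 1 [order #1] limit_sell(price=95, qty=1): fills=none; bids=[-] asks=[#1:1@95]
After op 2 [order #2] market_buy(qty=8): fills=#2x#1:1@95; bids=[-] asks=[-]
After op 3 [order #3] market_buy(qty=6): fills=none; bids=[-] asks=[-]
After op 4 cancel(order #1): fills=none; bids=[-] asks=[-]
After op 5 [order #4] limit_buy(price=103, qty=2): fills=none; bids=[#4:2@103] asks=[-]
After op 6 [order #5] market_sell(qty=1): fills=#4x#5:1@103; bids=[#4:1@103] asks=[-]
After op 7 [order #6] limit_buy(price=99, qty=5): fills=none; bids=[#4:1@103 #6:5@99] asks=[-]
After op 8 [order #7] limit_sell(price=103, qty=4): fills=#4x#7:1@103; bids=[#6:5@99] asks=[#7:3@103]
After op 9 [order #8] limit_sell(price=103, qty=3): fills=none; bids=[#6:5@99] asks=[#7:3@103 #8:3@103]

Answer: BIDS (highest first):
  #6: 5@99
ASKS (lowest first):
  #7: 3@103
  #8: 3@103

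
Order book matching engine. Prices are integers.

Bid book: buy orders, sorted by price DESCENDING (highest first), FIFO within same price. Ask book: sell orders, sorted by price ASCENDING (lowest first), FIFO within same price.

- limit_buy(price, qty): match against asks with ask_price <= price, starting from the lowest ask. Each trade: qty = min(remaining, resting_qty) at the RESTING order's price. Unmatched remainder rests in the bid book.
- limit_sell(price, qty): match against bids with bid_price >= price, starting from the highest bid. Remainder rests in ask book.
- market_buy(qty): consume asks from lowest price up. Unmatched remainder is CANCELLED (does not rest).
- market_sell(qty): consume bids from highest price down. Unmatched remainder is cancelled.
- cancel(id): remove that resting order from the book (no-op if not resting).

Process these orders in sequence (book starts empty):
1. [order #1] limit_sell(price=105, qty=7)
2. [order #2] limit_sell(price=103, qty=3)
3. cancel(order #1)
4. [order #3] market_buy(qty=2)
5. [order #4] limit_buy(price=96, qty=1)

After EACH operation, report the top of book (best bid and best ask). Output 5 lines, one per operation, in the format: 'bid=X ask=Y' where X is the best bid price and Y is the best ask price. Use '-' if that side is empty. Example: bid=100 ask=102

After op 1 [order #1] limit_sell(price=105, qty=7): fills=none; bids=[-] asks=[#1:7@105]
After op 2 [order #2] limit_sell(price=103, qty=3): fills=none; bids=[-] asks=[#2:3@103 #1:7@105]
After op 3 cancel(order #1): fills=none; bids=[-] asks=[#2:3@103]
After op 4 [order #3] market_buy(qty=2): fills=#3x#2:2@103; bids=[-] asks=[#2:1@103]
After op 5 [order #4] limit_buy(price=96, qty=1): fills=none; bids=[#4:1@96] asks=[#2:1@103]

Answer: bid=- ask=105
bid=- ask=103
bid=- ask=103
bid=- ask=103
bid=96 ask=103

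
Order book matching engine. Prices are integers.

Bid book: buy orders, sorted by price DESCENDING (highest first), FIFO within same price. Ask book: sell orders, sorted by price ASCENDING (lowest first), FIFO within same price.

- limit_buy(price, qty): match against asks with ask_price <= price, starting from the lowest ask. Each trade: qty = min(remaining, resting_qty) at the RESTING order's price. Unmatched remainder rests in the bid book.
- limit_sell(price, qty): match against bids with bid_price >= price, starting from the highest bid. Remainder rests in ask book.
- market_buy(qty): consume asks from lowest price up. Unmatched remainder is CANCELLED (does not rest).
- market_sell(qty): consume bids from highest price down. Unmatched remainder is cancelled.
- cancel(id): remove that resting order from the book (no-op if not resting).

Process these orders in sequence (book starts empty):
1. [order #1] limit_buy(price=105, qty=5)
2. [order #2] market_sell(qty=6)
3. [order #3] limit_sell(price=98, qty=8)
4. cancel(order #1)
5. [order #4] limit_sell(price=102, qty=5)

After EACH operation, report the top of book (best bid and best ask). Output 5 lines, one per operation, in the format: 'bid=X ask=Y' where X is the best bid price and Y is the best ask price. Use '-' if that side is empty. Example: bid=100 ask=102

After op 1 [order #1] limit_buy(price=105, qty=5): fills=none; bids=[#1:5@105] asks=[-]
After op 2 [order #2] market_sell(qty=6): fills=#1x#2:5@105; bids=[-] asks=[-]
After op 3 [order #3] limit_sell(price=98, qty=8): fills=none; bids=[-] asks=[#3:8@98]
After op 4 cancel(order #1): fills=none; bids=[-] asks=[#3:8@98]
After op 5 [order #4] limit_sell(price=102, qty=5): fills=none; bids=[-] asks=[#3:8@98 #4:5@102]

Answer: bid=105 ask=-
bid=- ask=-
bid=- ask=98
bid=- ask=98
bid=- ask=98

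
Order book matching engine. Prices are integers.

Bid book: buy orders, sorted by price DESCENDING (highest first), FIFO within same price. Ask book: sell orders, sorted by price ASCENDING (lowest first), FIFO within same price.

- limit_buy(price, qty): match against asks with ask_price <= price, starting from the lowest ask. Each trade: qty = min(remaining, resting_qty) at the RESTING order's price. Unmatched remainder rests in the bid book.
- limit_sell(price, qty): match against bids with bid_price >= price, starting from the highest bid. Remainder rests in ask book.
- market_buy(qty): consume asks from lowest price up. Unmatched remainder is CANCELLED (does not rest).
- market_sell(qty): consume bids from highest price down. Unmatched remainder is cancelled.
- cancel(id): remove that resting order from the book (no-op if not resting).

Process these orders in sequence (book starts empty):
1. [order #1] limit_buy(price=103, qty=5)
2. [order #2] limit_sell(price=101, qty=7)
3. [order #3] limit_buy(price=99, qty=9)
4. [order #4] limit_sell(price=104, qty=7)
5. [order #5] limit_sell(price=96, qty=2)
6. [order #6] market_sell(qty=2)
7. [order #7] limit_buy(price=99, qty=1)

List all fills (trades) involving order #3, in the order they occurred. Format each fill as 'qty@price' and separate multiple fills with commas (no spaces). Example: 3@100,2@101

After op 1 [order #1] limit_buy(price=103, qty=5): fills=none; bids=[#1:5@103] asks=[-]
After op 2 [order #2] limit_sell(price=101, qty=7): fills=#1x#2:5@103; bids=[-] asks=[#2:2@101]
After op 3 [order #3] limit_buy(price=99, qty=9): fills=none; bids=[#3:9@99] asks=[#2:2@101]
After op 4 [order #4] limit_sell(price=104, qty=7): fills=none; bids=[#3:9@99] asks=[#2:2@101 #4:7@104]
After op 5 [order #5] limit_sell(price=96, qty=2): fills=#3x#5:2@99; bids=[#3:7@99] asks=[#2:2@101 #4:7@104]
After op 6 [order #6] market_sell(qty=2): fills=#3x#6:2@99; bids=[#3:5@99] asks=[#2:2@101 #4:7@104]
After op 7 [order #7] limit_buy(price=99, qty=1): fills=none; bids=[#3:5@99 #7:1@99] asks=[#2:2@101 #4:7@104]

Answer: 2@99,2@99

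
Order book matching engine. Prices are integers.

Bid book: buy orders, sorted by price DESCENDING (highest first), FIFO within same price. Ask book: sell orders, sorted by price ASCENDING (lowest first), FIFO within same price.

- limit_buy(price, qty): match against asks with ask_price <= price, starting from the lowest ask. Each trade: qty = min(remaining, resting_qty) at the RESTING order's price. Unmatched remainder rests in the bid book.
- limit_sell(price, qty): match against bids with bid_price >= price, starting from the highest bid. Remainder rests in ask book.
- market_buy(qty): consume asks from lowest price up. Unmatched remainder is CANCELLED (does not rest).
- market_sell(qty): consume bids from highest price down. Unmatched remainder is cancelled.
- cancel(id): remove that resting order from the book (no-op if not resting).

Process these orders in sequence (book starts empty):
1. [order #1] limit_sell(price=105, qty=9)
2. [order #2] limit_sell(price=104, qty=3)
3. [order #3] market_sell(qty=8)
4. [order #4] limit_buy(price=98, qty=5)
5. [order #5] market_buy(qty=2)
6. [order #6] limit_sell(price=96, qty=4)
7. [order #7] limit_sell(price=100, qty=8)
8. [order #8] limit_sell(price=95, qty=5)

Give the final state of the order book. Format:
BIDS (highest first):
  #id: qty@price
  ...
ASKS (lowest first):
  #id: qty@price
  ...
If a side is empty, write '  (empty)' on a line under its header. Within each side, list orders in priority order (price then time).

After op 1 [order #1] limit_sell(price=105, qty=9): fills=none; bids=[-] asks=[#1:9@105]
After op 2 [order #2] limit_sell(price=104, qty=3): fills=none; bids=[-] asks=[#2:3@104 #1:9@105]
After op 3 [order #3] market_sell(qty=8): fills=none; bids=[-] asks=[#2:3@104 #1:9@105]
After op 4 [order #4] limit_buy(price=98, qty=5): fills=none; bids=[#4:5@98] asks=[#2:3@104 #1:9@105]
After op 5 [order #5] market_buy(qty=2): fills=#5x#2:2@104; bids=[#4:5@98] asks=[#2:1@104 #1:9@105]
After op 6 [order #6] limit_sell(price=96, qty=4): fills=#4x#6:4@98; bids=[#4:1@98] asks=[#2:1@104 #1:9@105]
After op 7 [order #7] limit_sell(price=100, qty=8): fills=none; bids=[#4:1@98] asks=[#7:8@100 #2:1@104 #1:9@105]
After op 8 [order #8] limit_sell(price=95, qty=5): fills=#4x#8:1@98; bids=[-] asks=[#8:4@95 #7:8@100 #2:1@104 #1:9@105]

Answer: BIDS (highest first):
  (empty)
ASKS (lowest first):
  #8: 4@95
  #7: 8@100
  #2: 1@104
  #1: 9@105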